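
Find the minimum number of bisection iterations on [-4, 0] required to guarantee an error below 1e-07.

We need (b-a)/2^n ≤ 1e-07
(0 - (-4))/2^n ≤ 1e-07
4/2^n ≤ 1e-07
2^n ≥ 40000000
n ≥ log₂(40000000) = 25.25
n ≥ 26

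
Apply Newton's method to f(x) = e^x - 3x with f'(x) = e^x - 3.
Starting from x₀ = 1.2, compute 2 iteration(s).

f(x) = e^x - 3x
f'(x) = e^x - 3
x₀ = 1.2

Newton-Raphson formula: x_{n+1} = x_n - f(x_n)/f'(x_n)

Iteration 1:
  f(1.200000) = -0.279883
  f'(1.200000) = 0.320117
  x_1 = 1.200000 - (-0.279883)/0.320117 = 2.074315
Iteration 2:
  f(2.074315) = 1.736148
  f'(2.074315) = 4.959094
  x_2 = 2.074315 - 1.736148/4.959094 = 1.724221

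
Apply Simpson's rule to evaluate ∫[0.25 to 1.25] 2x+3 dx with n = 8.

f(x) = 2x+3
a = 0.25, b = 1.25, n = 8
h = (b - a)/n = 0.125000

Simpson's rule: (h/3)[f(x₀) + 4f(x₁) + 2f(x₂) + ... + f(xₙ)]

x_0 = 0.2500, f(x_0) = 3.500000, coefficient = 1
x_1 = 0.3750, f(x_1) = 3.750000, coefficient = 4
x_2 = 0.5000, f(x_2) = 4.000000, coefficient = 2
x_3 = 0.6250, f(x_3) = 4.250000, coefficient = 4
x_4 = 0.7500, f(x_4) = 4.500000, coefficient = 2
x_5 = 0.8750, f(x_5) = 4.750000, coefficient = 4
x_6 = 1.0000, f(x_6) = 5.000000, coefficient = 2
x_7 = 1.1250, f(x_7) = 5.250000, coefficient = 4
x_8 = 1.2500, f(x_8) = 5.500000, coefficient = 1

I ≈ (0.125000/3) × 108.000000 = 4.500000
Exact value: 4.500000
Error: 0.000000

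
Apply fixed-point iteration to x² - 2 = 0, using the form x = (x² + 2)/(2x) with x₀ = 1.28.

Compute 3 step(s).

Equation: x² - 2 = 0
Fixed-point form: x = (x² + 2)/(2x)
x₀ = 1.28

x_1 = g(1.280000) = 1.421250
x_2 = g(1.421250) = 1.414231
x_3 = g(1.414231) = 1.414214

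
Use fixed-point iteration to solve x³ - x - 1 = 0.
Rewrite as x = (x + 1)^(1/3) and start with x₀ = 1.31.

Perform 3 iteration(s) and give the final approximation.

Equation: x³ - x - 1 = 0
Fixed-point form: x = (x + 1)^(1/3)
x₀ = 1.31

x_1 = g(1.310000) = 1.321916
x_2 = g(1.321916) = 1.324186
x_3 = g(1.324186) = 1.324617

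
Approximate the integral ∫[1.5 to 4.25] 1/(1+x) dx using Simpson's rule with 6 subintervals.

f(x) = 1/(1+x)
a = 1.5, b = 4.25, n = 6
h = (b - a)/n = 0.458333

Simpson's rule: (h/3)[f(x₀) + 4f(x₁) + 2f(x₂) + ... + f(xₙ)]

x_0 = 1.5000, f(x_0) = 0.400000, coefficient = 1
x_1 = 1.9583, f(x_1) = 0.338028, coefficient = 4
x_2 = 2.4167, f(x_2) = 0.292683, coefficient = 2
x_3 = 2.8750, f(x_3) = 0.258065, coefficient = 4
x_4 = 3.3333, f(x_4) = 0.230769, coefficient = 2
x_5 = 3.7917, f(x_5) = 0.208696, coefficient = 4
x_6 = 4.2500, f(x_6) = 0.190476, coefficient = 1

I ≈ (0.458333/3) × 4.856534 = 0.741970
Exact value: 0.741937
Error: 0.000033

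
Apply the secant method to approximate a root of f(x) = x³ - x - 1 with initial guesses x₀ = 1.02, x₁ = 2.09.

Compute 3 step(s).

f(x) = x³ - x - 1
x₀ = 1.02, x₁ = 2.09

Secant formula: x_{n+1} = x_n - f(x_n)(x_n - x_{n-1})/(f(x_n) - f(x_{n-1}))

Iteration 1:
  f(1.020000) = -0.958792
  f(2.090000) = 6.039329
  x_2 = 2.090000 - 6.039329×(2.090000 - 1.020000)/(6.039329 - (-0.958792))
       = 1.166598
Iteration 2:
  f(2.090000) = 6.039329
  f(1.166598) = -0.578917
  x_3 = 1.166598 - (-0.578917)×(1.166598 - 2.090000)/(-0.578917 - 6.039329)
       = 1.247370
Iteration 3:
  f(1.166598) = -0.578917
  f(1.247370) = -0.306546
  x_4 = 1.247370 - (-0.306546)×(1.247370 - 1.166598)/(-0.306546 - (-0.578917))
       = 1.338278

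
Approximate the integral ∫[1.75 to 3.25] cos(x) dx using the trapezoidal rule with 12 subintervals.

f(x) = cos(x)
a = 1.75, b = 3.25, n = 12
h = (b - a)/n = 0.125000

Trapezoidal rule: (h/2)[f(x₀) + 2f(x₁) + 2f(x₂) + ... + f(xₙ)]

x_0 = 1.7500, f(x_0) = -0.178246, coefficient = 1
x_1 = 1.8750, f(x_1) = -0.299534, coefficient = 2
x_2 = 2.0000, f(x_2) = -0.416147, coefficient = 2
x_3 = 2.1250, f(x_3) = -0.526266, coefficient = 2
x_4 = 2.2500, f(x_4) = -0.628174, coefficient = 2
x_5 = 2.3750, f(x_5) = -0.720278, coefficient = 2
x_6 = 2.5000, f(x_6) = -0.801144, coefficient = 2
x_7 = 2.6250, f(x_7) = -0.869507, coefficient = 2
x_8 = 2.7500, f(x_8) = -0.924302, coefficient = 2
x_9 = 2.8750, f(x_9) = -0.964674, coefficient = 2
x_10 = 3.0000, f(x_10) = -0.989992, coefficient = 2
x_11 = 3.1250, f(x_11) = -0.999862, coefficient = 2
x_12 = 3.2500, f(x_12) = -0.994130, coefficient = 1

I ≈ (0.125000/2) × -17.452138 = -1.090759
Exact value: -1.092181
Error: 0.001422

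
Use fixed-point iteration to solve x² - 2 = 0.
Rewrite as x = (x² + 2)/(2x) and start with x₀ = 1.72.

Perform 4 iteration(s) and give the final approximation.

Equation: x² - 2 = 0
Fixed-point form: x = (x² + 2)/(2x)
x₀ = 1.72

x_1 = g(1.720000) = 1.441395
x_2 = g(1.441395) = 1.414470
x_3 = g(1.414470) = 1.414214
x_4 = g(1.414214) = 1.414214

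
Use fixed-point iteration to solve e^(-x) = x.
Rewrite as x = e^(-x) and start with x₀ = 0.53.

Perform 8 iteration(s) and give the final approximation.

Equation: e^(-x) = x
Fixed-point form: x = e^(-x)
x₀ = 0.53

x_1 = g(0.530000) = 0.588605
x_2 = g(0.588605) = 0.555101
x_3 = g(0.555101) = 0.574014
x_4 = g(0.574014) = 0.563260
x_5 = g(0.563260) = 0.569350
x_6 = g(0.569350) = 0.565893
x_7 = g(0.565893) = 0.567853
x_8 = g(0.567853) = 0.566741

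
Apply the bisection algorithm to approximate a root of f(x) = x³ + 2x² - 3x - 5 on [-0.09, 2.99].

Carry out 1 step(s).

f(x) = x³ + 2x² - 3x - 5
Initial interval: [-0.09, 2.99]

Iteration 1:
  c_1 = (-0.090000 + 2.990000)/2 = 1.450000
  f(c_1) = f(1.450000) = -2.096375
  f(a) × f(c) ≥ 0, new interval: [1.450000, 2.990000]

After 1 iteration(s), the approximation is c_1 = 1.450000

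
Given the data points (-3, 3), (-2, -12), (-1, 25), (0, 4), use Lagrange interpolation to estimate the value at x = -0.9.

Lagrange interpolation formula:
P(x) = Σ yᵢ × Lᵢ(x)
where Lᵢ(x) = Π_{j≠i} (x - xⱼ)/(xᵢ - xⱼ)

L_0(-0.9) = (-0.9 - (-2))/(-3 - (-2)) × (-0.9 - (-1))/(-3 - (-1)) × (-0.9 - 0)/(-3 - 0) = 0.016500
L_1(-0.9) = (-0.9 - (-3))/(-2 - (-3)) × (-0.9 - (-1))/(-2 - (-1)) × (-0.9 - 0)/(-2 - 0) = -0.094500
L_2(-0.9) = (-0.9 - (-3))/(-1 - (-3)) × (-0.9 - (-2))/(-1 - (-2)) × (-0.9 - 0)/(-1 - 0) = 1.039500
L_3(-0.9) = (-0.9 - (-3))/(0 - (-3)) × (-0.9 - (-2))/(0 - (-2)) × (-0.9 - (-1))/(0 - (-1)) = 0.038500

P(-0.9) = 3×L_0(-0.9) + (-12)×L_1(-0.9) + 25×L_2(-0.9) + 4×L_3(-0.9)
P(-0.9) = 27.325000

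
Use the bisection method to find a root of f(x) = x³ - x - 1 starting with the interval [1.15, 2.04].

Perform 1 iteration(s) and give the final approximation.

f(x) = x³ - x - 1
Initial interval: [1.15, 2.04]

Iteration 1:
  c_1 = (1.150000 + 2.040000)/2 = 1.595000
  f(c_1) = f(1.595000) = 1.462720
  f(a) × f(c) < 0, new interval: [1.150000, 1.595000]

After 1 iteration(s), the approximation is c_1 = 1.595000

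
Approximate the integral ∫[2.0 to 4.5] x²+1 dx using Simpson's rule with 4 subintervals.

f(x) = x²+1
a = 2.0, b = 4.5, n = 4
h = (b - a)/n = 0.625000

Simpson's rule: (h/3)[f(x₀) + 4f(x₁) + 2f(x₂) + ... + f(xₙ)]

x_0 = 2.0000, f(x_0) = 5.000000, coefficient = 1
x_1 = 2.6250, f(x_1) = 7.890625, coefficient = 4
x_2 = 3.2500, f(x_2) = 11.562500, coefficient = 2
x_3 = 3.8750, f(x_3) = 16.015625, coefficient = 4
x_4 = 4.5000, f(x_4) = 21.250000, coefficient = 1

I ≈ (0.625000/3) × 145.000000 = 30.208333
Exact value: 30.208333
Error: 0.000000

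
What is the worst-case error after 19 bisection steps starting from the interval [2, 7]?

Bisection error bound: |error| ≤ (b-a)/2^n
|error| ≤ (7 - 2)/2^19 = 5/2^19
|error| ≤ 0.0000095367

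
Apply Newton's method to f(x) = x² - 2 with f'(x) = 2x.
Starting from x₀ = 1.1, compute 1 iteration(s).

f(x) = x² - 2
f'(x) = 2x
x₀ = 1.1

Newton-Raphson formula: x_{n+1} = x_n - f(x_n)/f'(x_n)

Iteration 1:
  f(1.100000) = -0.790000
  f'(1.100000) = 2.200000
  x_1 = 1.100000 - (-0.790000)/2.200000 = 1.459091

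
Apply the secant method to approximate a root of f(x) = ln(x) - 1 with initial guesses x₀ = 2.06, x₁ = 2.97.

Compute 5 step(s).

f(x) = ln(x) - 1
x₀ = 2.06, x₁ = 2.97

Secant formula: x_{n+1} = x_n - f(x_n)(x_n - x_{n-1})/(f(x_n) - f(x_{n-1}))

Iteration 1:
  f(2.060000) = -0.277294
  f(2.970000) = 0.088562
  x_2 = 2.970000 - 0.088562×(2.970000 - 2.060000)/(0.088562 - (-0.277294))
       = 2.749718
Iteration 2:
  f(2.970000) = 0.088562
  f(2.749718) = 0.011498
  x_3 = 2.749718 - 0.011498×(2.749718 - 2.970000)/(0.011498 - 0.088562)
       = 2.716851
Iteration 3:
  f(2.749718) = 0.011498
  f(2.716851) = -0.000527
  x_4 = 2.716851 - (-0.000527)×(2.716851 - 2.749718)/(-0.000527 - 0.011498)
       = 2.718290
Iteration 4:
  f(2.716851) = -0.000527
  f(2.718290) = 0.000003
  x_5 = 2.718290 - 0.000003×(2.718290 - 2.716851)/(0.000003 - (-0.000527))
       = 2.718282
Iteration 5:
  f(2.718290) = 0.000003
  f(2.718282) = 0.000000
  x_6 = 2.718282 - 0.000000×(2.718282 - 2.718290)/(0.000000 - 0.000003)
       = 2.718282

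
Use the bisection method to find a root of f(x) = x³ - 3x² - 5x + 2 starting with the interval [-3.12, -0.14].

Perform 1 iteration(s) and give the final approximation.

f(x) = x³ - 3x² - 5x + 2
Initial interval: [-3.12, -0.14]

Iteration 1:
  c_1 = (-3.120000 + (-0.140000))/2 = -1.630000
  f(c_1) = f(-1.630000) = -2.151447
  f(a) × f(c) ≥ 0, new interval: [-1.630000, -0.140000]

After 1 iteration(s), the approximation is c_1 = -1.630000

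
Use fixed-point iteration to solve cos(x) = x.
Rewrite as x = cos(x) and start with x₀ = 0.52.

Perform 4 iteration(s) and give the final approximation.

Equation: cos(x) = x
Fixed-point form: x = cos(x)
x₀ = 0.52

x_1 = g(0.520000) = 0.867819
x_2 = g(0.867819) = 0.646492
x_3 = g(0.646492) = 0.798202
x_4 = g(0.798202) = 0.697995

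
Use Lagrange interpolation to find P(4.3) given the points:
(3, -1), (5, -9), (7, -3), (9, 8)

Lagrange interpolation formula:
P(x) = Σ yᵢ × Lᵢ(x)
where Lᵢ(x) = Π_{j≠i} (x - xⱼ)/(xᵢ - xⱼ)

L_0(4.3) = (4.3 - 5)/(3 - 5) × (4.3 - 7)/(3 - 7) × (4.3 - 9)/(3 - 9) = 0.185063
L_1(4.3) = (4.3 - 3)/(5 - 3) × (4.3 - 7)/(5 - 7) × (4.3 - 9)/(5 - 9) = 1.031062
L_2(4.3) = (4.3 - 3)/(7 - 3) × (4.3 - 5)/(7 - 5) × (4.3 - 9)/(7 - 9) = -0.267313
L_3(4.3) = (4.3 - 3)/(9 - 3) × (4.3 - 5)/(9 - 5) × (4.3 - 7)/(9 - 7) = 0.051188

P(4.3) = (-1)×L_0(4.3) + (-9)×L_1(4.3) + (-3)×L_2(4.3) + 8×L_3(4.3)
P(4.3) = -8.253188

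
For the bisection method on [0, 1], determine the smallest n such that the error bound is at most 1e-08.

We need (b-a)/2^n ≤ 1e-08
(1 - 0)/2^n ≤ 1e-08
1/2^n ≤ 1e-08
2^n ≥ 100000000
n ≥ log₂(100000000) = 26.58
n ≥ 27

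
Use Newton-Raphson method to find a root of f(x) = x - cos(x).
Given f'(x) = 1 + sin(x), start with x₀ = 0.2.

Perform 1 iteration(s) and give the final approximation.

f(x) = x - cos(x)
f'(x) = 1 + sin(x)
x₀ = 0.2

Newton-Raphson formula: x_{n+1} = x_n - f(x_n)/f'(x_n)

Iteration 1:
  f(0.200000) = -0.780067
  f'(0.200000) = 1.198669
  x_1 = 0.200000 - (-0.780067)/1.198669 = 0.850777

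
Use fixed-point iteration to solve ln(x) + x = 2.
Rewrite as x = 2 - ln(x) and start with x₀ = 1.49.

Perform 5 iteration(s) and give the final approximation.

Equation: ln(x) + x = 2
Fixed-point form: x = 2 - ln(x)
x₀ = 1.49

x_1 = g(1.490000) = 1.601224
x_2 = g(1.601224) = 1.529232
x_3 = g(1.529232) = 1.575235
x_4 = g(1.575235) = 1.545596
x_5 = g(1.545596) = 1.564591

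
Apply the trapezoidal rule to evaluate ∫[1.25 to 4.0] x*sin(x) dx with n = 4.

f(x) = x*sin(x)
a = 1.25, b = 4.0, n = 4
h = (b - a)/n = 0.687500

Trapezoidal rule: (h/2)[f(x₀) + 2f(x₁) + 2f(x₂) + ... + f(xₙ)]

x_0 = 1.2500, f(x_0) = 1.186231, coefficient = 1
x_1 = 1.9375, f(x_1) = 1.808684, coefficient = 2
x_2 = 2.6250, f(x_2) = 1.296541, coefficient = 2
x_3 = 3.3125, f(x_3) = -0.563379, coefficient = 2
x_4 = 4.0000, f(x_4) = -3.027210, coefficient = 1

I ≈ (0.687500/2) × 3.242713 = 1.114683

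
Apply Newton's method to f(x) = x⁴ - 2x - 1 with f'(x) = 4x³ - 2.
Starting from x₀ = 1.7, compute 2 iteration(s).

f(x) = x⁴ - 2x - 1
f'(x) = 4x³ - 2
x₀ = 1.7

Newton-Raphson formula: x_{n+1} = x_n - f(x_n)/f'(x_n)

Iteration 1:
  f(1.700000) = 3.952100
  f'(1.700000) = 17.652000
  x_1 = 1.700000 - 3.952100/17.652000 = 1.476110
Iteration 2:
  f(1.476110) = 0.795392
  f'(1.476110) = 10.865198
  x_2 = 1.476110 - 0.795392/10.865198 = 1.402905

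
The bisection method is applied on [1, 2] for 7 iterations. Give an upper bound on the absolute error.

Bisection error bound: |error| ≤ (b-a)/2^n
|error| ≤ (2 - 1)/2^7 = 1/2^7
|error| ≤ 0.0078125000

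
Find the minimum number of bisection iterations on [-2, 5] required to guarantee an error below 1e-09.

We need (b-a)/2^n ≤ 1e-09
(5 - (-2))/2^n ≤ 1e-09
7/2^n ≤ 1e-09
2^n ≥ 7000000000
n ≥ log₂(7000000000) = 32.70
n ≥ 33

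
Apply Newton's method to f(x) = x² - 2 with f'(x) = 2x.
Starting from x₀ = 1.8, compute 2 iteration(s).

f(x) = x² - 2
f'(x) = 2x
x₀ = 1.8

Newton-Raphson formula: x_{n+1} = x_n - f(x_n)/f'(x_n)

Iteration 1:
  f(1.800000) = 1.240000
  f'(1.800000) = 3.600000
  x_1 = 1.800000 - 1.240000/3.600000 = 1.455556
Iteration 2:
  f(1.455556) = 0.118642
  f'(1.455556) = 2.911111
  x_2 = 1.455556 - 0.118642/2.911111 = 1.414801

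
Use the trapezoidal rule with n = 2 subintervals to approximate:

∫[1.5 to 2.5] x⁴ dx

f(x) = x⁴
a = 1.5, b = 2.5, n = 2
h = (b - a)/n = 0.500000

Trapezoidal rule: (h/2)[f(x₀) + 2f(x₁) + 2f(x₂) + ... + f(xₙ)]

x_0 = 1.5000, f(x_0) = 5.062500, coefficient = 1
x_1 = 2.0000, f(x_1) = 16.000000, coefficient = 2
x_2 = 2.5000, f(x_2) = 39.062500, coefficient = 1

I ≈ (0.500000/2) × 76.125000 = 19.031250
Exact value: 18.012500
Error: 1.018750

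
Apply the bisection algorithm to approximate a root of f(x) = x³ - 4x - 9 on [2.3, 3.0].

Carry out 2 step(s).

f(x) = x³ - 4x - 9
Initial interval: [2.3, 3.0]

Iteration 1:
  c_1 = (2.300000 + 3.000000)/2 = 2.650000
  f(c_1) = f(2.650000) = -0.990375
  f(a) × f(c) ≥ 0, new interval: [2.650000, 3.000000]
Iteration 2:
  c_2 = (2.650000 + 3.000000)/2 = 2.825000
  f(c_2) = f(2.825000) = 2.245266
  f(a) × f(c) < 0, new interval: [2.650000, 2.825000]

After 2 iteration(s), the approximation is c_2 = 2.825000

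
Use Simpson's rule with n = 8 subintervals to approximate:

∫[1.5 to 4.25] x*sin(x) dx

f(x) = x*sin(x)
a = 1.5, b = 4.25, n = 8
h = (b - a)/n = 0.343750

Simpson's rule: (h/3)[f(x₀) + 4f(x₁) + 2f(x₂) + ... + f(xₙ)]

x_0 = 1.5000, f(x_0) = 1.496242, coefficient = 1
x_1 = 1.8438, f(x_1) = 1.775492, coefficient = 4
x_2 = 2.1875, f(x_2) = 1.784539, coefficient = 2
x_3 = 2.5312, f(x_3) = 1.450782, coefficient = 4
x_4 = 2.8750, f(x_4) = 0.757407, coefficient = 2
x_5 = 3.2188, f(x_5) = -0.248104, coefficient = 4
x_6 = 3.5625, f(x_6) = -1.455598, coefficient = 2
x_7 = 3.9062, f(x_7) = -2.704257, coefficient = 4
x_8 = 4.2500, f(x_8) = -3.803705, coefficient = 1

I ≈ (0.343750/3) × 0.960888 = 0.110102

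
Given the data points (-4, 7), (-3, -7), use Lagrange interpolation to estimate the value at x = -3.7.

Lagrange interpolation formula:
P(x) = Σ yᵢ × Lᵢ(x)
where Lᵢ(x) = Π_{j≠i} (x - xⱼ)/(xᵢ - xⱼ)

L_0(-3.7) = (-3.7 - (-3))/(-4 - (-3)) = 0.700000
L_1(-3.7) = (-3.7 - (-4))/(-3 - (-4)) = 0.300000

P(-3.7) = 7×L_0(-3.7) + (-7)×L_1(-3.7)
P(-3.7) = 2.800000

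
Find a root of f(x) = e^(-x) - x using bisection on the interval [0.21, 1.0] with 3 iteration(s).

f(x) = e^(-x) - x
Initial interval: [0.21, 1.0]

Iteration 1:
  c_1 = (0.210000 + 1.000000)/2 = 0.605000
  f(c_1) = f(0.605000) = -0.058926
  f(a) × f(c) < 0, new interval: [0.210000, 0.605000]
Iteration 2:
  c_2 = (0.210000 + 0.605000)/2 = 0.407500
  f(c_2) = f(0.407500) = 0.257811
  f(a) × f(c) ≥ 0, new interval: [0.407500, 0.605000]
Iteration 3:
  c_3 = (0.407500 + 0.605000)/2 = 0.506250
  f(c_3) = f(0.506250) = 0.096502
  f(a) × f(c) ≥ 0, new interval: [0.506250, 0.605000]

After 3 iteration(s), the approximation is c_3 = 0.506250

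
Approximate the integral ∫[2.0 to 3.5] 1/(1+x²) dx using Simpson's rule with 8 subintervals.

f(x) = 1/(1+x²)
a = 2.0, b = 3.5, n = 8
h = (b - a)/n = 0.187500

Simpson's rule: (h/3)[f(x₀) + 4f(x₁) + 2f(x₂) + ... + f(xₙ)]

x_0 = 2.0000, f(x_0) = 0.200000, coefficient = 1
x_1 = 2.1875, f(x_1) = 0.172856, coefficient = 4
x_2 = 2.3750, f(x_2) = 0.150588, coefficient = 2
x_3 = 2.5625, f(x_3) = 0.132163, coefficient = 4
x_4 = 2.7500, f(x_4) = 0.116788, coefficient = 2
x_5 = 2.9375, f(x_5) = 0.103854, coefficient = 4
x_6 = 3.1250, f(x_6) = 0.092888, coefficient = 2
x_7 = 3.3125, f(x_7) = 0.083524, coefficient = 4
x_8 = 3.5000, f(x_8) = 0.075472, coefficient = 1

I ≈ (0.187500/3) × 2.965589 = 0.185349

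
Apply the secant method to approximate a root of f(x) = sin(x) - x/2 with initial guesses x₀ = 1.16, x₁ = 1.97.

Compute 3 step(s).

f(x) = sin(x) - x/2
x₀ = 1.16, x₁ = 1.97

Secant formula: x_{n+1} = x_n - f(x_n)(x_n - x_{n-1})/(f(x_n) - f(x_{n-1}))

Iteration 1:
  f(1.160000) = 0.336803
  f(1.970000) = -0.063629
  x_2 = 1.970000 - (-0.063629)×(1.970000 - 1.160000)/(-0.063629 - 0.336803)
       = 1.841290
Iteration 2:
  f(1.970000) = -0.063629
  f(1.841290) = 0.042994
  x_3 = 1.841290 - 0.042994×(1.841290 - 1.970000)/(0.042994 - (-0.063629))
       = 1.893190
Iteration 3:
  f(1.841290) = 0.042994
  f(1.893190) = 0.001885
  x_4 = 1.893190 - 0.001885×(1.893190 - 1.841290)/(0.001885 - 0.042994)
       = 1.895569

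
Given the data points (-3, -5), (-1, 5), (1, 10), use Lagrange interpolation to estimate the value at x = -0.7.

Lagrange interpolation formula:
P(x) = Σ yᵢ × Lᵢ(x)
where Lᵢ(x) = Π_{j≠i} (x - xⱼ)/(xᵢ - xⱼ)

L_0(-0.7) = (-0.7 - (-1))/(-3 - (-1)) × (-0.7 - 1)/(-3 - 1) = -0.063750
L_1(-0.7) = (-0.7 - (-3))/(-1 - (-3)) × (-0.7 - 1)/(-1 - 1) = 0.977500
L_2(-0.7) = (-0.7 - (-3))/(1 - (-3)) × (-0.7 - (-1))/(1 - (-1)) = 0.086250

P(-0.7) = (-5)×L_0(-0.7) + 5×L_1(-0.7) + 10×L_2(-0.7)
P(-0.7) = 6.068750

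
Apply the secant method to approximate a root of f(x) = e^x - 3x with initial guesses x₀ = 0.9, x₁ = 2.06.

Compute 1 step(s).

f(x) = e^x - 3x
x₀ = 0.9, x₁ = 2.06

Secant formula: x_{n+1} = x_n - f(x_n)(x_n - x_{n-1})/(f(x_n) - f(x_{n-1}))

Iteration 1:
  f(0.900000) = -0.240397
  f(2.060000) = 1.665970
  x_2 = 2.060000 - 1.665970×(2.060000 - 0.900000)/(1.665970 - (-0.240397))
       = 1.046278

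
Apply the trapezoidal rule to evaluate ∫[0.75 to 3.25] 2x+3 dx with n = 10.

f(x) = 2x+3
a = 0.75, b = 3.25, n = 10
h = (b - a)/n = 0.250000

Trapezoidal rule: (h/2)[f(x₀) + 2f(x₁) + 2f(x₂) + ... + f(xₙ)]

x_0 = 0.7500, f(x_0) = 4.500000, coefficient = 1
x_1 = 1.0000, f(x_1) = 5.000000, coefficient = 2
x_2 = 1.2500, f(x_2) = 5.500000, coefficient = 2
x_3 = 1.5000, f(x_3) = 6.000000, coefficient = 2
x_4 = 1.7500, f(x_4) = 6.500000, coefficient = 2
x_5 = 2.0000, f(x_5) = 7.000000, coefficient = 2
x_6 = 2.2500, f(x_6) = 7.500000, coefficient = 2
x_7 = 2.5000, f(x_7) = 8.000000, coefficient = 2
x_8 = 2.7500, f(x_8) = 8.500000, coefficient = 2
x_9 = 3.0000, f(x_9) = 9.000000, coefficient = 2
x_10 = 3.2500, f(x_10) = 9.500000, coefficient = 1

I ≈ (0.250000/2) × 140.000000 = 17.500000
Exact value: 17.500000
Error: 0.000000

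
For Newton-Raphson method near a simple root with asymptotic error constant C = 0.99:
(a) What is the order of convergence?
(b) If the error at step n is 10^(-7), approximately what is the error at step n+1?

(a) Newton-Raphson has quadratic (order 2) convergence near simple roots.
    This means |e_{n+1}| ≈ C|e_n|².

(b) With |e_n| = 10^(-7) and C = 0.99:
    |e_{n+1}| ≈ 0.99 × (10^(-7))² = 0.99 × 10^(-14)

(a) 2 (quadratic); (b) |e_{n+1}| ≈ 9.900e-15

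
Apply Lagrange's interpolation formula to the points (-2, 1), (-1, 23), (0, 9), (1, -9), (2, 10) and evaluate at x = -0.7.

Lagrange interpolation formula:
P(x) = Σ yᵢ × Lᵢ(x)
where Lᵢ(x) = Π_{j≠i} (x - xⱼ)/(xᵢ - xⱼ)

L_0(-0.7) = (-0.7 - (-1))/(-2 - (-1)) × (-0.7 - 0)/(-2 - 0) × (-0.7 - 1)/(-2 - 1) × (-0.7 - 2)/(-2 - 2) = -0.040163
L_1(-0.7) = (-0.7 - (-2))/(-1 - (-2)) × (-0.7 - 0)/(-1 - 0) × (-0.7 - 1)/(-1 - 1) × (-0.7 - 2)/(-1 - 2) = 0.696150
L_2(-0.7) = (-0.7 - (-2))/(0 - (-2)) × (-0.7 - (-1))/(0 - (-1)) × (-0.7 - 1)/(0 - 1) × (-0.7 - 2)/(0 - 2) = 0.447525
L_3(-0.7) = (-0.7 - (-2))/(1 - (-2)) × (-0.7 - (-1))/(1 - (-1)) × (-0.7 - 0)/(1 - 0) × (-0.7 - 2)/(1 - 2) = -0.122850
L_4(-0.7) = (-0.7 - (-2))/(2 - (-2)) × (-0.7 - (-1))/(2 - (-1)) × (-0.7 - 0)/(2 - 0) × (-0.7 - 1)/(2 - 1) = 0.019338

P(-0.7) = 1×L_0(-0.7) + 23×L_1(-0.7) + 9×L_2(-0.7) + (-9)×L_3(-0.7) + 10×L_4(-0.7)
P(-0.7) = 21.298038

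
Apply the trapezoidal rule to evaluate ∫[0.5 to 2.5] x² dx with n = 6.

f(x) = x²
a = 0.5, b = 2.5, n = 6
h = (b - a)/n = 0.333333

Trapezoidal rule: (h/2)[f(x₀) + 2f(x₁) + 2f(x₂) + ... + f(xₙ)]

x_0 = 0.5000, f(x_0) = 0.250000, coefficient = 1
x_1 = 0.8333, f(x_1) = 0.694444, coefficient = 2
x_2 = 1.1667, f(x_2) = 1.361111, coefficient = 2
x_3 = 1.5000, f(x_3) = 2.250000, coefficient = 2
x_4 = 1.8333, f(x_4) = 3.361111, coefficient = 2
x_5 = 2.1667, f(x_5) = 4.694444, coefficient = 2
x_6 = 2.5000, f(x_6) = 6.250000, coefficient = 1

I ≈ (0.333333/2) × 31.222222 = 5.203704
Exact value: 5.166667
Error: 0.037037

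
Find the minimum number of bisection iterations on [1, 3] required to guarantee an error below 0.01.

We need (b-a)/2^n ≤ 0.01
(3 - 1)/2^n ≤ 0.01
2/2^n ≤ 0.01
2^n ≥ 200
n ≥ log₂(200) = 7.64
n ≥ 8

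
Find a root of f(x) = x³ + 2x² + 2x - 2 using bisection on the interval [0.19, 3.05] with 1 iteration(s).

f(x) = x³ + 2x² + 2x - 2
Initial interval: [0.19, 3.05]

Iteration 1:
  c_1 = (0.190000 + 3.050000)/2 = 1.620000
  f(c_1) = f(1.620000) = 10.740328
  f(a) × f(c) < 0, new interval: [0.190000, 1.620000]

After 1 iteration(s), the approximation is c_1 = 1.620000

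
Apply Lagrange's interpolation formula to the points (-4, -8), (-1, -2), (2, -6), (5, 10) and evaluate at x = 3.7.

Lagrange interpolation formula:
P(x) = Σ yᵢ × Lᵢ(x)
where Lᵢ(x) = Π_{j≠i} (x - xⱼ)/(xᵢ - xⱼ)

L_0(3.7) = (3.7 - (-1))/(-4 - (-1)) × (3.7 - 2)/(-4 - 2) × (3.7 - 5)/(-4 - 5) = 0.064117
L_1(3.7) = (3.7 - (-4))/(-1 - (-4)) × (3.7 - 2)/(-1 - 2) × (3.7 - 5)/(-1 - 5) = -0.315130
L_2(3.7) = (3.7 - (-4))/(2 - (-4)) × (3.7 - (-1))/(2 - (-1)) × (3.7 - 5)/(2 - 5) = 0.871241
L_3(3.7) = (3.7 - (-4))/(5 - (-4)) × (3.7 - (-1))/(5 - (-1)) × (3.7 - 2)/(5 - 2) = 0.379772

P(3.7) = (-8)×L_0(3.7) + (-2)×L_1(3.7) + (-6)×L_2(3.7) + 10×L_3(3.7)
P(3.7) = -1.312407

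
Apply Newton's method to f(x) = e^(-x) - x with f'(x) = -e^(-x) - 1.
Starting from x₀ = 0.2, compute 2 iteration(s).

f(x) = e^(-x) - x
f'(x) = -e^(-x) - 1
x₀ = 0.2

Newton-Raphson formula: x_{n+1} = x_n - f(x_n)/f'(x_n)

Iteration 1:
  f(0.200000) = 0.618731
  f'(0.200000) = -1.818731
  x_1 = 0.200000 - 0.618731/(-1.818731) = 0.540199
Iteration 2:
  f(0.540199) = 0.042433
  f'(0.540199) = -1.582632
  x_2 = 0.540199 - 0.042433/(-1.582632) = 0.567011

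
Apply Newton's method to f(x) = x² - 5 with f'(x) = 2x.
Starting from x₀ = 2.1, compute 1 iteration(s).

f(x) = x² - 5
f'(x) = 2x
x₀ = 2.1

Newton-Raphson formula: x_{n+1} = x_n - f(x_n)/f'(x_n)

Iteration 1:
  f(2.100000) = -0.590000
  f'(2.100000) = 4.200000
  x_1 = 2.100000 - (-0.590000)/4.200000 = 2.240476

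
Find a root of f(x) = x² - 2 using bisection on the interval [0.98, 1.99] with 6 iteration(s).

f(x) = x² - 2
Initial interval: [0.98, 1.99]

Iteration 1:
  c_1 = (0.980000 + 1.990000)/2 = 1.485000
  f(c_1) = f(1.485000) = 0.205225
  f(a) × f(c) < 0, new interval: [0.980000, 1.485000]
Iteration 2:
  c_2 = (0.980000 + 1.485000)/2 = 1.232500
  f(c_2) = f(1.232500) = -0.480944
  f(a) × f(c) ≥ 0, new interval: [1.232500, 1.485000]
Iteration 3:
  c_3 = (1.232500 + 1.485000)/2 = 1.358750
  f(c_3) = f(1.358750) = -0.153798
  f(a) × f(c) ≥ 0, new interval: [1.358750, 1.485000]
Iteration 4:
  c_4 = (1.358750 + 1.485000)/2 = 1.421875
  f(c_4) = f(1.421875) = 0.021729
  f(a) × f(c) < 0, new interval: [1.358750, 1.421875]
Iteration 5:
  c_5 = (1.358750 + 1.421875)/2 = 1.390312
  f(c_5) = f(1.390312) = -0.067031
  f(a) × f(c) ≥ 0, new interval: [1.390312, 1.421875]
Iteration 6:
  c_6 = (1.390312 + 1.421875)/2 = 1.406094
  f(c_6) = f(1.406094) = -0.022900
  f(a) × f(c) ≥ 0, new interval: [1.406094, 1.421875]

After 6 iteration(s), the approximation is c_6 = 1.406094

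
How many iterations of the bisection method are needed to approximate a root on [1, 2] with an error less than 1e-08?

We need (b-a)/2^n ≤ 1e-08
(2 - 1)/2^n ≤ 1e-08
1/2^n ≤ 1e-08
2^n ≥ 100000000
n ≥ log₂(100000000) = 26.58
n ≥ 27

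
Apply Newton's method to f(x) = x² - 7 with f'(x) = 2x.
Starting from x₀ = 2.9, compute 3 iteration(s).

f(x) = x² - 7
f'(x) = 2x
x₀ = 2.9

Newton-Raphson formula: x_{n+1} = x_n - f(x_n)/f'(x_n)

Iteration 1:
  f(2.900000) = 1.410000
  f'(2.900000) = 5.800000
  x_1 = 2.900000 - 1.410000/5.800000 = 2.656897
Iteration 2:
  f(2.656897) = 0.059099
  f'(2.656897) = 5.313793
  x_2 = 2.656897 - 0.059099/5.313793 = 2.645775
Iteration 3:
  f(2.645775) = 0.000124
  f'(2.645775) = 5.291549
  x_3 = 2.645775 - 0.000124/5.291549 = 2.645751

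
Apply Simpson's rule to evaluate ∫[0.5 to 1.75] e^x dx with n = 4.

f(x) = e^x
a = 0.5, b = 1.75, n = 4
h = (b - a)/n = 0.312500

Simpson's rule: (h/3)[f(x₀) + 4f(x₁) + 2f(x₂) + ... + f(xₙ)]

x_0 = 0.5000, f(x_0) = 1.648721, coefficient = 1
x_1 = 0.8125, f(x_1) = 2.253535, coefficient = 4
x_2 = 1.1250, f(x_2) = 3.080217, coefficient = 2
x_3 = 1.4375, f(x_3) = 4.210157, coefficient = 4
x_4 = 1.7500, f(x_4) = 5.754603, coefficient = 1

I ≈ (0.312500/3) × 39.418526 = 4.106096
Exact value: 4.105881
Error: 0.000215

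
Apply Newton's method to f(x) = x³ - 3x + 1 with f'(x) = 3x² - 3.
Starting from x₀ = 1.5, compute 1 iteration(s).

f(x) = x³ - 3x + 1
f'(x) = 3x² - 3
x₀ = 1.5

Newton-Raphson formula: x_{n+1} = x_n - f(x_n)/f'(x_n)

Iteration 1:
  f(1.500000) = -0.125000
  f'(1.500000) = 3.750000
  x_1 = 1.500000 - (-0.125000)/3.750000 = 1.533333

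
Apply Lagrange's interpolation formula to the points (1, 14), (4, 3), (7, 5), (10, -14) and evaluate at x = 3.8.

Lagrange interpolation formula:
P(x) = Σ yᵢ × Lᵢ(x)
where Lᵢ(x) = Π_{j≠i} (x - xⱼ)/(xᵢ - xⱼ)

L_0(3.8) = (3.8 - 4)/(1 - 4) × (3.8 - 7)/(1 - 7) × (3.8 - 10)/(1 - 10) = 0.024494
L_1(3.8) = (3.8 - 1)/(4 - 1) × (3.8 - 7)/(4 - 7) × (3.8 - 10)/(4 - 10) = 1.028741
L_2(3.8) = (3.8 - 1)/(7 - 1) × (3.8 - 4)/(7 - 4) × (3.8 - 10)/(7 - 10) = -0.064296
L_3(3.8) = (3.8 - 1)/(10 - 1) × (3.8 - 4)/(10 - 4) × (3.8 - 7)/(10 - 7) = 0.011062

P(3.8) = 14×L_0(3.8) + 3×L_1(3.8) + 5×L_2(3.8) + (-14)×L_3(3.8)
P(3.8) = 2.952790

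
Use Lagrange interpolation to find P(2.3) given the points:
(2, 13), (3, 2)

Lagrange interpolation formula:
P(x) = Σ yᵢ × Lᵢ(x)
where Lᵢ(x) = Π_{j≠i} (x - xⱼ)/(xᵢ - xⱼ)

L_0(2.3) = (2.3 - 3)/(2 - 3) = 0.700000
L_1(2.3) = (2.3 - 2)/(3 - 2) = 0.300000

P(2.3) = 13×L_0(2.3) + 2×L_1(2.3)
P(2.3) = 9.700000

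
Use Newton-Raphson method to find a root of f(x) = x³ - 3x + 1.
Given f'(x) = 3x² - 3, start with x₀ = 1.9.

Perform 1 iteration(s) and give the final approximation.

f(x) = x³ - 3x + 1
f'(x) = 3x² - 3
x₀ = 1.9

Newton-Raphson formula: x_{n+1} = x_n - f(x_n)/f'(x_n)

Iteration 1:
  f(1.900000) = 2.159000
  f'(1.900000) = 7.830000
  x_1 = 1.900000 - 2.159000/7.830000 = 1.624266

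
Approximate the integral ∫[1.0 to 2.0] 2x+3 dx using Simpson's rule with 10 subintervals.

f(x) = 2x+3
a = 1.0, b = 2.0, n = 10
h = (b - a)/n = 0.100000

Simpson's rule: (h/3)[f(x₀) + 4f(x₁) + 2f(x₂) + ... + f(xₙ)]

x_0 = 1.0000, f(x_0) = 5.000000, coefficient = 1
x_1 = 1.1000, f(x_1) = 5.200000, coefficient = 4
x_2 = 1.2000, f(x_2) = 5.400000, coefficient = 2
x_3 = 1.3000, f(x_3) = 5.600000, coefficient = 4
x_4 = 1.4000, f(x_4) = 5.800000, coefficient = 2
x_5 = 1.5000, f(x_5) = 6.000000, coefficient = 4
x_6 = 1.6000, f(x_6) = 6.200000, coefficient = 2
x_7 = 1.7000, f(x_7) = 6.400000, coefficient = 4
x_8 = 1.8000, f(x_8) = 6.600000, coefficient = 2
x_9 = 1.9000, f(x_9) = 6.800000, coefficient = 4
x_10 = 2.0000, f(x_10) = 7.000000, coefficient = 1

I ≈ (0.100000/3) × 180.000000 = 6.000000
Exact value: 6.000000
Error: 0.000000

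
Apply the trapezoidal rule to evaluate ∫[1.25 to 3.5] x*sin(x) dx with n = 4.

f(x) = x*sin(x)
a = 1.25, b = 3.5, n = 4
h = (b - a)/n = 0.562500

Trapezoidal rule: (h/2)[f(x₀) + 2f(x₁) + 2f(x₂) + ... + f(xₙ)]

x_0 = 1.2500, f(x_0) = 1.186231, coefficient = 1
x_1 = 1.8125, f(x_1) = 1.759814, coefficient = 2
x_2 = 2.3750, f(x_2) = 1.647502, coefficient = 2
x_3 = 2.9375, f(x_3) = 0.595369, coefficient = 2
x_4 = 3.5000, f(x_4) = -1.227741, coefficient = 1

I ≈ (0.562500/2) × 7.963858 = 2.239835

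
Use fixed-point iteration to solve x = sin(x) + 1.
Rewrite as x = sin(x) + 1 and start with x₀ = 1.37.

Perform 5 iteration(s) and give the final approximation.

Equation: x = sin(x) + 1
Fixed-point form: x = sin(x) + 1
x₀ = 1.37

x_1 = g(1.370000) = 1.979908
x_2 = g(1.979908) = 1.917475
x_3 = g(1.917475) = 1.940507
x_4 = g(1.940507) = 1.932432
x_5 = g(1.932432) = 1.935319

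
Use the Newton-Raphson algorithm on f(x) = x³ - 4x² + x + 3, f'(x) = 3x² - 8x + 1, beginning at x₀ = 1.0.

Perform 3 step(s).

f(x) = x³ - 4x² + x + 3
f'(x) = 3x² - 8x + 1
x₀ = 1.0

Newton-Raphson formula: x_{n+1} = x_n - f(x_n)/f'(x_n)

Iteration 1:
  f(1.000000) = 1.000000
  f'(1.000000) = -4.000000
  x_1 = 1.000000 - 1.000000/(-4.000000) = 1.250000
Iteration 2:
  f(1.250000) = -0.046875
  f'(1.250000) = -4.312500
  x_2 = 1.250000 - (-0.046875)/(-4.312500) = 1.239130
Iteration 3:
  f(1.239130) = -0.000031
  f'(1.239130) = -4.306711
  x_3 = 1.239130 - (-0.000031)/(-4.306711) = 1.239123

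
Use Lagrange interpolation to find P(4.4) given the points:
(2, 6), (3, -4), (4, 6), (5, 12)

Lagrange interpolation formula:
P(x) = Σ yᵢ × Lᵢ(x)
where Lᵢ(x) = Π_{j≠i} (x - xⱼ)/(xᵢ - xⱼ)

L_0(4.4) = (4.4 - 3)/(2 - 3) × (4.4 - 4)/(2 - 4) × (4.4 - 5)/(2 - 5) = 0.056000
L_1(4.4) = (4.4 - 2)/(3 - 2) × (4.4 - 4)/(3 - 4) × (4.4 - 5)/(3 - 5) = -0.288000
L_2(4.4) = (4.4 - 2)/(4 - 2) × (4.4 - 3)/(4 - 3) × (4.4 - 5)/(4 - 5) = 1.008000
L_3(4.4) = (4.4 - 2)/(5 - 2) × (4.4 - 3)/(5 - 3) × (4.4 - 4)/(5 - 4) = 0.224000

P(4.4) = 6×L_0(4.4) + (-4)×L_1(4.4) + 6×L_2(4.4) + 12×L_3(4.4)
P(4.4) = 10.224000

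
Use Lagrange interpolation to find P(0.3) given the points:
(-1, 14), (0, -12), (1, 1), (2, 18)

Lagrange interpolation formula:
P(x) = Σ yᵢ × Lᵢ(x)
where Lᵢ(x) = Π_{j≠i} (x - xⱼ)/(xᵢ - xⱼ)

L_0(0.3) = (0.3 - 0)/(-1 - 0) × (0.3 - 1)/(-1 - 1) × (0.3 - 2)/(-1 - 2) = -0.059500
L_1(0.3) = (0.3 - (-1))/(0 - (-1)) × (0.3 - 1)/(0 - 1) × (0.3 - 2)/(0 - 2) = 0.773500
L_2(0.3) = (0.3 - (-1))/(1 - (-1)) × (0.3 - 0)/(1 - 0) × (0.3 - 2)/(1 - 2) = 0.331500
L_3(0.3) = (0.3 - (-1))/(2 - (-1)) × (0.3 - 0)/(2 - 0) × (0.3 - 1)/(2 - 1) = -0.045500

P(0.3) = 14×L_0(0.3) + (-12)×L_1(0.3) + 1×L_2(0.3) + 18×L_3(0.3)
P(0.3) = -10.602500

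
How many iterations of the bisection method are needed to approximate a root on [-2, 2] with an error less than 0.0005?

We need (b-a)/2^n ≤ 0.0005
(2 - (-2))/2^n ≤ 0.0005
4/2^n ≤ 0.0005
2^n ≥ 8000
n ≥ log₂(8000) = 12.97
n ≥ 13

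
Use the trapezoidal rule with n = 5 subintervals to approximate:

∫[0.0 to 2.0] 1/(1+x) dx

f(x) = 1/(1+x)
a = 0.0, b = 2.0, n = 5
h = (b - a)/n = 0.400000

Trapezoidal rule: (h/2)[f(x₀) + 2f(x₁) + 2f(x₂) + ... + f(xₙ)]

x_0 = 0.0000, f(x_0) = 1.000000, coefficient = 1
x_1 = 0.4000, f(x_1) = 0.714286, coefficient = 2
x_2 = 0.8000, f(x_2) = 0.555556, coefficient = 2
x_3 = 1.2000, f(x_3) = 0.454545, coefficient = 2
x_4 = 1.6000, f(x_4) = 0.384615, coefficient = 2
x_5 = 2.0000, f(x_5) = 0.333333, coefficient = 1

I ≈ (0.400000/2) × 5.551338 = 1.110268
Exact value: 1.098612
Error: 0.011655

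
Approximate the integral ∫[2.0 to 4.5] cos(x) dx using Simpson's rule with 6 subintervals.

f(x) = cos(x)
a = 2.0, b = 4.5, n = 6
h = (b - a)/n = 0.416667

Simpson's rule: (h/3)[f(x₀) + 4f(x₁) + 2f(x₂) + ... + f(xₙ)]

x_0 = 2.0000, f(x_0) = -0.416147, coefficient = 1
x_1 = 2.4167, f(x_1) = -0.748549, coefficient = 4
x_2 = 2.8333, f(x_2) = -0.952863, coefficient = 2
x_3 = 3.2500, f(x_3) = -0.994130, coefficient = 4
x_4 = 3.6667, f(x_4) = -0.865287, coefficient = 2
x_5 = 4.0833, f(x_5) = -0.588381, coefficient = 4
x_6 = 4.5000, f(x_6) = -0.210796, coefficient = 1

I ≈ (0.416667/3) × -13.587481 = -1.887150
Exact value: -1.886828
Error: 0.000323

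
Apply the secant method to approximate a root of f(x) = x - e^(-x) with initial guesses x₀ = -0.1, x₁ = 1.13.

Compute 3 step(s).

f(x) = x - e^(-x)
x₀ = -0.1, x₁ = 1.13

Secant formula: x_{n+1} = x_n - f(x_n)(x_n - x_{n-1})/(f(x_n) - f(x_{n-1}))

Iteration 1:
  f(-0.100000) = -1.205171
  f(1.130000) = 0.806967
  x_2 = 1.130000 - 0.806967×(1.130000 - (-0.100000))/(0.806967 - (-1.205171))
       = 0.636709
Iteration 2:
  f(1.130000) = 0.806967
  f(0.636709) = 0.107679
  x_3 = 0.636709 - 0.107679×(0.636709 - 1.130000)/(0.107679 - 0.806967)
       = 0.560751
Iteration 3:
  f(0.636709) = 0.107679
  f(0.560751) = -0.010030
  x_4 = 0.560751 - (-0.010030)×(0.560751 - 0.636709)/(-0.010030 - 0.107679)
       = 0.567223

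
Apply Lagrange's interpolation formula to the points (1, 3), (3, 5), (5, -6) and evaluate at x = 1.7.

Lagrange interpolation formula:
P(x) = Σ yᵢ × Lᵢ(x)
where Lᵢ(x) = Π_{j≠i} (x - xⱼ)/(xᵢ - xⱼ)

L_0(1.7) = (1.7 - 3)/(1 - 3) × (1.7 - 5)/(1 - 5) = 0.536250
L_1(1.7) = (1.7 - 1)/(3 - 1) × (1.7 - 5)/(3 - 5) = 0.577500
L_2(1.7) = (1.7 - 1)/(5 - 1) × (1.7 - 3)/(5 - 3) = -0.113750

P(1.7) = 3×L_0(1.7) + 5×L_1(1.7) + (-6)×L_2(1.7)
P(1.7) = 5.178750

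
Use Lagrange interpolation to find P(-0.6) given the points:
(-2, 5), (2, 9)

Lagrange interpolation formula:
P(x) = Σ yᵢ × Lᵢ(x)
where Lᵢ(x) = Π_{j≠i} (x - xⱼ)/(xᵢ - xⱼ)

L_0(-0.6) = (-0.6 - 2)/(-2 - 2) = 0.650000
L_1(-0.6) = (-0.6 - (-2))/(2 - (-2)) = 0.350000

P(-0.6) = 5×L_0(-0.6) + 9×L_1(-0.6)
P(-0.6) = 6.400000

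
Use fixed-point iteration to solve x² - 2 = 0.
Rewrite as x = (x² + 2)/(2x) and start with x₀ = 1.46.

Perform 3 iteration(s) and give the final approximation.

Equation: x² - 2 = 0
Fixed-point form: x = (x² + 2)/(2x)
x₀ = 1.46

x_1 = g(1.460000) = 1.414932
x_2 = g(1.414932) = 1.414214
x_3 = g(1.414214) = 1.414214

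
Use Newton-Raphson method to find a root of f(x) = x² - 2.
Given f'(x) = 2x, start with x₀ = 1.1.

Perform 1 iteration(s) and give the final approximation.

f(x) = x² - 2
f'(x) = 2x
x₀ = 1.1

Newton-Raphson formula: x_{n+1} = x_n - f(x_n)/f'(x_n)

Iteration 1:
  f(1.100000) = -0.790000
  f'(1.100000) = 2.200000
  x_1 = 1.100000 - (-0.790000)/2.200000 = 1.459091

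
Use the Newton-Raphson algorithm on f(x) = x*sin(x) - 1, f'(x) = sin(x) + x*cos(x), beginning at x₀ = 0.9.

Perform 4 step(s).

f(x) = x*sin(x) - 1
f'(x) = sin(x) + x*cos(x)
x₀ = 0.9

Newton-Raphson formula: x_{n+1} = x_n - f(x_n)/f'(x_n)

Iteration 1:
  f(0.900000) = -0.295006
  f'(0.900000) = 1.342776
  x_1 = 0.900000 - (-0.295006)/1.342776 = 1.119698
Iteration 2:
  f(1.119698) = 0.007694
  f'(1.119698) = 1.388106
  x_2 = 1.119698 - 0.007694/1.388106 = 1.114156
Iteration 3:
  f(1.114156) = -0.000002
  f'(1.114156) = 1.388810
  x_3 = 1.114156 - (-0.000002)/1.388810 = 1.114157
Iteration 4:
  f(1.114157) = 0.000000
  f'(1.114157) = 1.388809
  x_4 = 1.114157 - 0.000000/1.388809 = 1.114157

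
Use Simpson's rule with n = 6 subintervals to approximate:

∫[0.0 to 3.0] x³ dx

f(x) = x³
a = 0.0, b = 3.0, n = 6
h = (b - a)/n = 0.500000

Simpson's rule: (h/3)[f(x₀) + 4f(x₁) + 2f(x₂) + ... + f(xₙ)]

x_0 = 0.0000, f(x_0) = 0.000000, coefficient = 1
x_1 = 0.5000, f(x_1) = 0.125000, coefficient = 4
x_2 = 1.0000, f(x_2) = 1.000000, coefficient = 2
x_3 = 1.5000, f(x_3) = 3.375000, coefficient = 4
x_4 = 2.0000, f(x_4) = 8.000000, coefficient = 2
x_5 = 2.5000, f(x_5) = 15.625000, coefficient = 4
x_6 = 3.0000, f(x_6) = 27.000000, coefficient = 1

I ≈ (0.500000/3) × 121.500000 = 20.250000
Exact value: 20.250000
Error: 0.000000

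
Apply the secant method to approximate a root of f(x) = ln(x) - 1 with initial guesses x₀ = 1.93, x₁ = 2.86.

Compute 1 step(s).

f(x) = ln(x) - 1
x₀ = 1.93, x₁ = 2.86

Secant formula: x_{n+1} = x_n - f(x_n)(x_n - x_{n-1})/(f(x_n) - f(x_{n-1}))

Iteration 1:
  f(1.930000) = -0.342480
  f(2.860000) = 0.050822
  x_2 = 2.860000 - 0.050822×(2.860000 - 1.930000)/(0.050822 - (-0.342480))
       = 2.739827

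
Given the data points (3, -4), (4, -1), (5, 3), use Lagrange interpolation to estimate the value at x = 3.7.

Lagrange interpolation formula:
P(x) = Σ yᵢ × Lᵢ(x)
where Lᵢ(x) = Π_{j≠i} (x - xⱼ)/(xᵢ - xⱼ)

L_0(3.7) = (3.7 - 4)/(3 - 4) × (3.7 - 5)/(3 - 5) = 0.195000
L_1(3.7) = (3.7 - 3)/(4 - 3) × (3.7 - 5)/(4 - 5) = 0.910000
L_2(3.7) = (3.7 - 3)/(5 - 3) × (3.7 - 4)/(5 - 4) = -0.105000

P(3.7) = (-4)×L_0(3.7) + (-1)×L_1(3.7) + 3×L_2(3.7)
P(3.7) = -2.005000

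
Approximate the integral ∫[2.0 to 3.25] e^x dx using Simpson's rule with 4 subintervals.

f(x) = e^x
a = 2.0, b = 3.25, n = 4
h = (b - a)/n = 0.312500

Simpson's rule: (h/3)[f(x₀) + 4f(x₁) + 2f(x₂) + ... + f(xₙ)]

x_0 = 2.0000, f(x_0) = 7.389056, coefficient = 1
x_1 = 2.3125, f(x_1) = 10.099642, coefficient = 4
x_2 = 2.6250, f(x_2) = 13.804574, coefficient = 2
x_3 = 2.9375, f(x_3) = 18.868616, coefficient = 4
x_4 = 3.2500, f(x_4) = 25.790340, coefficient = 1

I ≈ (0.312500/3) × 176.661576 = 18.402248
Exact value: 18.401284
Error: 0.000964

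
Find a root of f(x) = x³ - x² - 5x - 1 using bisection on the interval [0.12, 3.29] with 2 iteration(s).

f(x) = x³ - x² - 5x - 1
Initial interval: [0.12, 3.29]

Iteration 1:
  c_1 = (0.120000 + 3.290000)/2 = 1.705000
  f(c_1) = f(1.705000) = -7.475547
  f(a) × f(c) ≥ 0, new interval: [1.705000, 3.290000]
Iteration 2:
  c_2 = (1.705000 + 3.290000)/2 = 2.497500
  f(c_2) = f(2.497500) = -4.146834
  f(a) × f(c) ≥ 0, new interval: [2.497500, 3.290000]

After 2 iteration(s), the approximation is c_2 = 2.497500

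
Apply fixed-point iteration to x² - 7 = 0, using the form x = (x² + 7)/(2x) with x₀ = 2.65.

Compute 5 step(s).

Equation: x² - 7 = 0
Fixed-point form: x = (x² + 7)/(2x)
x₀ = 2.65

x_1 = g(2.650000) = 2.645755
x_2 = g(2.645755) = 2.645751
x_3 = g(2.645751) = 2.645751
x_4 = g(2.645751) = 2.645751
x_5 = g(2.645751) = 2.645751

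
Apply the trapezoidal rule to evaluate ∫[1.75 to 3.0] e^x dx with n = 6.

f(x) = e^x
a = 1.75, b = 3.0, n = 6
h = (b - a)/n = 0.208333

Trapezoidal rule: (h/2)[f(x₀) + 2f(x₁) + 2f(x₂) + ... + f(xₙ)]

x_0 = 1.7500, f(x_0) = 5.754603, coefficient = 1
x_1 = 1.9583, f(x_1) = 7.087505, coefficient = 2
x_2 = 2.1667, f(x_2) = 8.729138, coefficient = 2
x_3 = 2.3750, f(x_3) = 10.751013, coefficient = 2
x_4 = 2.5833, f(x_4) = 13.241202, coefficient = 2
x_5 = 2.7917, f(x_5) = 16.308177, coefficient = 2
x_6 = 3.0000, f(x_6) = 20.085537, coefficient = 1

I ≈ (0.208333/2) × 138.074211 = 14.382730
Exact value: 14.330934
Error: 0.051796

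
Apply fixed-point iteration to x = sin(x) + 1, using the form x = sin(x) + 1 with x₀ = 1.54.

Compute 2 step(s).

Equation: x = sin(x) + 1
Fixed-point form: x = sin(x) + 1
x₀ = 1.54

x_1 = g(1.540000) = 1.999526
x_2 = g(1.999526) = 1.909495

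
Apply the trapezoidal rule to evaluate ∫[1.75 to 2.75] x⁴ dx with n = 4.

f(x) = x⁴
a = 1.75, b = 2.75, n = 4
h = (b - a)/n = 0.250000

Trapezoidal rule: (h/2)[f(x₀) + 2f(x₁) + 2f(x₂) + ... + f(xₙ)]

x_0 = 1.7500, f(x_0) = 9.378906, coefficient = 1
x_1 = 2.0000, f(x_1) = 16.000000, coefficient = 2
x_2 = 2.2500, f(x_2) = 25.628906, coefficient = 2
x_3 = 2.5000, f(x_3) = 39.062500, coefficient = 2
x_4 = 2.7500, f(x_4) = 57.191406, coefficient = 1

I ≈ (0.250000/2) × 227.953125 = 28.494141
Exact value: 28.172656
Error: 0.321484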